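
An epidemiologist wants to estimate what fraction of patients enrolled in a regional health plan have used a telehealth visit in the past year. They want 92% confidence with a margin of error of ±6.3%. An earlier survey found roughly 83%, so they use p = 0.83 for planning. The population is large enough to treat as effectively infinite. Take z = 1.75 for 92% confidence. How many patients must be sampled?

With p = 0.83, p(1−p) = 0.1411.
n = z²·p(1−p)/E² = 1.75² × 0.1411 / 0.063² = 3.0625 × 0.1411 / 0.003969 ≈ 108.87.
Rounding up gives n = 109.

109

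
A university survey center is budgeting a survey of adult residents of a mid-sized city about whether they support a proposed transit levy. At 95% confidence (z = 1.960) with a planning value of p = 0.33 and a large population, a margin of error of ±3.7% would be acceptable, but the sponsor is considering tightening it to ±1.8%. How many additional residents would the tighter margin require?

At ±3.7%: n = 1.960² × 0.2211 / 0.037² ≈ 620.44 → 621.
At ±1.8%: n = 1.960² × 0.2211 / 0.018² ≈ 2621.54 → 2622.
Additional respondents: 2622 − 621 = 2001.

2001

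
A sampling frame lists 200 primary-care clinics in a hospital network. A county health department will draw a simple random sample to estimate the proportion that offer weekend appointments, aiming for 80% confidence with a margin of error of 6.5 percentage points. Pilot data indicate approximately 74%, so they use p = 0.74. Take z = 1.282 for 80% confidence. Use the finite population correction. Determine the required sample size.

Unadjusted: n₀ = 1.282² × 0.74 × 0.26 / 0.065² ≈ 74.84, so n₀ = 75.
Finite population correction with N = 200: n = n₀ / (1 + (n₀−1)/N) = 75 / (1 + 74/200) = 75 / 1.3700 ≈ 54.74.
Rounding up, n = 55.

55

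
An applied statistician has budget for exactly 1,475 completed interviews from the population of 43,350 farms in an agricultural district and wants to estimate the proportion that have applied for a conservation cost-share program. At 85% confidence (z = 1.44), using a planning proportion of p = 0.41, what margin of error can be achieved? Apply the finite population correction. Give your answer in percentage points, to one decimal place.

1.8

Finite-population factor: (N−n)/(N−1) = (43350−1475)/(43350−1) = 0.9660.
SE(p̂) = √[p(1−p)/n · (N−n)/(N−1)] = √[0.2419/1475 × 0.9660] = 0.01259.
E = z × SE = 1.44 × 0.01259 = 0.01812 ≈ 1.8 percentage points.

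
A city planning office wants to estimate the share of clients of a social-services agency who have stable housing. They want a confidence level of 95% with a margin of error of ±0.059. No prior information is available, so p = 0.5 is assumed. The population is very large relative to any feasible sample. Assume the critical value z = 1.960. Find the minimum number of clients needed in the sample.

276

With p = 0.5, p(1−p) = 0.25.
n = z²·p(1−p)/E² = 1.960² × 0.2500 / 0.059² = 3.8416 × 0.2500 / 0.003481 ≈ 275.90.
Rounding up gives n = 276.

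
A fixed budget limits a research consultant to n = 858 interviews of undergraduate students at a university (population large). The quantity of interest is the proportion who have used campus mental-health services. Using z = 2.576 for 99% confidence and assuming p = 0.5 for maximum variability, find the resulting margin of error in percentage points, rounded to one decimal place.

SE(p̂) = √[p(1−p)/n] = √[0.2500/858] = 0.01707.
E = z × SE = 2.576 × 0.01707 = 0.04397, or 4.4 percentage points.

4.4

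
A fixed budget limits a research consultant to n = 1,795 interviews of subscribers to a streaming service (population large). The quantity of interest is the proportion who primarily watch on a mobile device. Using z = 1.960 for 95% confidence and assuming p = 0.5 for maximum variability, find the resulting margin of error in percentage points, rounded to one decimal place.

SE(p̂) = √[p(1−p)/n] = √[0.2500/1795] = 0.01180.
E = z × SE = 1.960 × 0.01180 = 0.02313, or 2.3 percentage points.

2.3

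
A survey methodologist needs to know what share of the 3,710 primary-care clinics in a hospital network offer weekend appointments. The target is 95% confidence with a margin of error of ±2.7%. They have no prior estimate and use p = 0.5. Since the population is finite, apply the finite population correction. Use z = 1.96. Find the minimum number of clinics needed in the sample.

Unadjusted: n₀ = 1.96² × 0.50 × 0.50 / 0.027² ≈ 1317.42, so n₀ = 1318.
Finite population correction with N = 3,710: n = n₀ / (1 + (n₀−1)/N) = 1318 / (1 + 1317/3710) = 1318 / 1.3550 ≈ 972.70.
Rounding up, n = 973.

973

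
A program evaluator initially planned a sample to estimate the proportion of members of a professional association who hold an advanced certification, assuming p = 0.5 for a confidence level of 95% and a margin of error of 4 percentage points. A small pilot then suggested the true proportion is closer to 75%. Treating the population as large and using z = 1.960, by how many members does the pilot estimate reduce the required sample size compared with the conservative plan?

150

Conservative (p = 0.5): n = 1.960² × 0.25 / 0.040² ≈ 600.25 → 601.
Using p = 0.75: p(1−p) = 0.1875, so n = 1.960² × 0.1875 / 0.040² ≈ 450.19 → 451.
Reduction: 601 − 451 = 150.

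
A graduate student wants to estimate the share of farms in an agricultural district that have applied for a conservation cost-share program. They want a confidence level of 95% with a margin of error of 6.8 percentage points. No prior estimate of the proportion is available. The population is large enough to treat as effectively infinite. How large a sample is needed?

208

For 95% confidence, z = 1.96.
With no prior estimate, use p = 0.5, giving p(1−p) = 0.25.
n = z²·p(1−p)/E² = 1.96² × 0.2500 / 0.068² = 3.8416 × 0.2500 / 0.004624 ≈ 207.70.
Rounding up gives n = 208.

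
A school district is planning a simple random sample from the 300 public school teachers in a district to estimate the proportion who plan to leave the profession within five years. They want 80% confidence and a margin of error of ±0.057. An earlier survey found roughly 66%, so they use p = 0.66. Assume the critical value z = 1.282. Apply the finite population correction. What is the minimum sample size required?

83

Unadjusted: n₀ = 1.282² × 0.66 × 0.34 / 0.057² ≈ 113.51, so n₀ = 114.
Finite population correction with N = 300: n = n₀ / (1 + (n₀−1)/N) = 114 / (1 + 113/300) = 114 / 1.3767 ≈ 82.81.
Rounding up, n = 83.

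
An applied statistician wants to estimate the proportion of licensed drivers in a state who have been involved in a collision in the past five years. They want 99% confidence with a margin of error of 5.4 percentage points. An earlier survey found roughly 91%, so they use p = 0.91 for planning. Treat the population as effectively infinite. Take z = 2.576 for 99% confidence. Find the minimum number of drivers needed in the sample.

With p = 0.91, p(1−p) = 0.0819.
n = z²·p(1−p)/E² = 2.576² × 0.0819 / 0.054² = 6.6358 × 0.0819 / 0.002916 ≈ 186.38.
Rounding up gives n = 187.

187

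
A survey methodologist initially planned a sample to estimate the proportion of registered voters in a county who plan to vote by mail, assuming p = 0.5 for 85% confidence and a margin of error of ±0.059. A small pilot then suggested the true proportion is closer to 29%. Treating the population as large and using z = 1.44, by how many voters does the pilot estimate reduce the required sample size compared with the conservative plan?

Conservative (p = 0.5): n = 1.44² × 0.25 / 0.059² ≈ 148.92 → 149.
Using p = 0.29: p(1−p) = 0.2059, so n = 1.44² × 0.2059 / 0.059² ≈ 122.65 → 123.
Reduction: 149 − 123 = 26.

26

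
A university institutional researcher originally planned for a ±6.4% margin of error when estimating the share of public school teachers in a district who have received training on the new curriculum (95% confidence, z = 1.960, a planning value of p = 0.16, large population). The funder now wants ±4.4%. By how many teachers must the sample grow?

140

At ±6.4%: n = 1.960² × 0.1344 / 0.064² ≈ 126.05 → 127.
At ±4.4%: n = 1.960² × 0.1344 / 0.044² ≈ 266.69 → 267.
Additional respondents: 267 − 127 = 140.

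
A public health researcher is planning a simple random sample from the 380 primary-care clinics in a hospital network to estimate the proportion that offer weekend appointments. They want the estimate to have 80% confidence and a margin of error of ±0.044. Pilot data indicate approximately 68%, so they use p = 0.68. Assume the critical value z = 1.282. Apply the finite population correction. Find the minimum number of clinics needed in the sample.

Unadjusted: n₀ = 1.282² × 0.68 × 0.32 / 0.044² ≈ 184.73, so n₀ = 185.
Finite population correction with N = 380: n = n₀ / (1 + (n₀−1)/N) = 185 / (1 + 184/380) = 185 / 1.4842 ≈ 124.65.
Rounding up, n = 125.

125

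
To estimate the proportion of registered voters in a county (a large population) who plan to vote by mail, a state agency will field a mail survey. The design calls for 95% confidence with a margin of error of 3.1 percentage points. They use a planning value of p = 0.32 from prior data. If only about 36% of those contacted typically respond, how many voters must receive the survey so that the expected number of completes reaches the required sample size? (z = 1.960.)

2417

Completed interviews needed: n₀ = 1.960² × 0.2176 / 0.031² ≈ 869.86 → 870.
At a 36% response rate, contacts needed = 870 / 0.36 ≈ 2416.67 → 2417.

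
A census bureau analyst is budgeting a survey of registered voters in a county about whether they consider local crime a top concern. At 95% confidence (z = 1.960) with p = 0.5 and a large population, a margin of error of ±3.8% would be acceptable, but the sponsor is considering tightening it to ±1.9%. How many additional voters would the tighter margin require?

1995

At ±3.8%: n = 1.960² × 0.2500 / 0.038² ≈ 665.10 → 666.
At ±1.9%: n = 1.960² × 0.2500 / 0.019² ≈ 2660.39 → 2661.
Additional respondents: 2661 − 666 = 1995.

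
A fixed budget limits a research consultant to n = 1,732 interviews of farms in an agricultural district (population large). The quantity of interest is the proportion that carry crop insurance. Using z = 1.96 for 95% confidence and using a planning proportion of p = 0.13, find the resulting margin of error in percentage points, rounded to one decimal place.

SE(p̂) = √[p(1−p)/n] = √[0.1131/1732] = 0.00808.
E = z × SE = 1.96 × 0.00808 = 0.01584, or 1.6 percentage points.

1.6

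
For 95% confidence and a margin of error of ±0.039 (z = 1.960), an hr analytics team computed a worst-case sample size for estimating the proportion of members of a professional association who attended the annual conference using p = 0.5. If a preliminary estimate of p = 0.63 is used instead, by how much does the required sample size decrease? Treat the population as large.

43

Conservative (p = 0.5): n = 1.960² × 0.25 / 0.039² ≈ 631.43 → 632.
Using p = 0.63: p(1−p) = 0.2331, so n = 1.960² × 0.2331 / 0.039² ≈ 588.74 → 589.
Reduction: 632 − 589 = 43.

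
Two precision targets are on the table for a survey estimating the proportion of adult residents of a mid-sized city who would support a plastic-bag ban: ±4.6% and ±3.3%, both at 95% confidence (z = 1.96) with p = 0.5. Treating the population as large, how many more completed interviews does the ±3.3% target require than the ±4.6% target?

428

At ±4.6%: n = 1.96² × 0.2500 / 0.046² ≈ 453.88 → 454.
At ±3.3%: n = 1.96² × 0.2500 / 0.033² ≈ 881.91 → 882.
Additional respondents: 882 − 454 = 428.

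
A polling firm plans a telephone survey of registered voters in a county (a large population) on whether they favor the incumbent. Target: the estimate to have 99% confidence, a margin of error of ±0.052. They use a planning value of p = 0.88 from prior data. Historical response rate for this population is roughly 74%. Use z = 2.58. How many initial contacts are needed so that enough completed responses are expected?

352

Completed interviews needed: n₀ = 2.58² × 0.1056 / 0.052² ≈ 259.95 → 260.
At a 74% response rate, contacts needed = 260 / 0.74 ≈ 351.35 → 352.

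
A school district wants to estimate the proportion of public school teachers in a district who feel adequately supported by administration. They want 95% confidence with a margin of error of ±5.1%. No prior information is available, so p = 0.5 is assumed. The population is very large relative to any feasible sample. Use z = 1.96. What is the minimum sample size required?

370

With p = 0.5, p(1−p) = 0.25.
n = z²·p(1−p)/E² = 1.96² × 0.2500 / 0.051² = 3.8416 × 0.2500 / 0.002601 ≈ 369.24.
Rounding up gives n = 370.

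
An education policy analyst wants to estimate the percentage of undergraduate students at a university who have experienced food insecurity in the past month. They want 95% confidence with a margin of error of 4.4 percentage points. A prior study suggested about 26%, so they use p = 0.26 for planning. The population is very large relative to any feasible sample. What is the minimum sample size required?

382

For 95% confidence, z = 1.960.
With p = 0.26, p(1−p) = 0.1924.
n = z²·p(1−p)/E² = 1.960² × 0.1924 / 0.044² = 3.8416 × 0.1924 / 0.001936 ≈ 381.78.
Rounding up gives n = 382.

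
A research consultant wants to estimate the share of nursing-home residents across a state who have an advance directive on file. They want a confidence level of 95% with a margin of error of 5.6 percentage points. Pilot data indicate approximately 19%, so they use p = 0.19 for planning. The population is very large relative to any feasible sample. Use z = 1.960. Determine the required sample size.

189

With p = 0.19, p(1−p) = 0.1539.
n = z²·p(1−p)/E² = 1.960² × 0.1539 / 0.056² = 3.8416 × 0.1539 / 0.003136 ≈ 188.53.
Rounding up gives n = 189.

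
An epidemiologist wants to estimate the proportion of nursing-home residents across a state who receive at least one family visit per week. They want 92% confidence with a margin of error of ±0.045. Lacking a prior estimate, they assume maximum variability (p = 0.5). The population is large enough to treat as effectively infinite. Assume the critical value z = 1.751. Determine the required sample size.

379

With p = 0.5, p(1−p) = 0.25.
n = z²·p(1−p)/E² = 1.751² × 0.2500 / 0.045² = 3.0660 × 0.2500 / 0.002025 ≈ 378.52.
Rounding up gives n = 379.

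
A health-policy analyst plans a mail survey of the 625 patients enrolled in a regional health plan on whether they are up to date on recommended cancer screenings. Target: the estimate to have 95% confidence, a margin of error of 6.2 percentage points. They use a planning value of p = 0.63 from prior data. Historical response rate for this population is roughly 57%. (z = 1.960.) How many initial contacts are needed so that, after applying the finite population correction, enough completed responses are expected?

Completed interviews needed (unadjusted): n₀ = 1.960² × 0.2331 / 0.062² ≈ 232.95 → 233.
FPC for N = 625: n = 233 / (1 + 232/625) = 233 / 1.3712 ≈ 169.92 → 170.
At a 57% response rate, contacts needed = 170 / 0.57 ≈ 298.25 → 299.

299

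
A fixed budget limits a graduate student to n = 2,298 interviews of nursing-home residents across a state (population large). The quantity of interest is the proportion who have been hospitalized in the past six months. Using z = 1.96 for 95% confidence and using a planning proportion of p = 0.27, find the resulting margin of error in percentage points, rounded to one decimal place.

1.8

SE(p̂) = √[p(1−p)/n] = √[0.1971/2298] = 0.00926.
E = z × SE = 1.96 × 0.00926 = 0.01815, or 1.8 percentage points.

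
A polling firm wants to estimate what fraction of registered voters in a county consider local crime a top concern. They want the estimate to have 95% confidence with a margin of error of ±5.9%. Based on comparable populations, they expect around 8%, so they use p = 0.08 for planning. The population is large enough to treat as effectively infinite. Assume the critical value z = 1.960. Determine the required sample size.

With p = 0.08, p(1−p) = 0.0736.
n = z²·p(1−p)/E² = 1.960² × 0.0736 / 0.059² = 3.8416 × 0.0736 / 0.003481 ≈ 81.22.
Rounding up gives n = 82.

82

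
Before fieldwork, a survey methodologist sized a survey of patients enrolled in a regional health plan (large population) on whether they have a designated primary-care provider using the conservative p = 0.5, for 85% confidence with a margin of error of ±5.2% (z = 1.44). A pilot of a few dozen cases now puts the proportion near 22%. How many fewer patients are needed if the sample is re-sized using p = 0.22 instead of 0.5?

Conservative (p = 0.5): n = 1.44² × 0.25 / 0.052² ≈ 191.72 → 192.
Using p = 0.22: p(1−p) = 0.1716, so n = 1.44² × 0.1716 / 0.052² ≈ 131.59 → 132.
Reduction: 192 − 132 = 60.

60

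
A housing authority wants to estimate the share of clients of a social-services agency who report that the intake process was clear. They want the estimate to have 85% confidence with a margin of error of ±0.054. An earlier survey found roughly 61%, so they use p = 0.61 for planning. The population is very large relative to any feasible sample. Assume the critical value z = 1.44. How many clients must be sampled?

170

With p = 0.61, p(1−p) = 0.2379.
n = z²·p(1−p)/E² = 1.44² × 0.2379 / 0.054² = 2.0736 × 0.2379 / 0.002916 ≈ 169.17.
Rounding up gives n = 170.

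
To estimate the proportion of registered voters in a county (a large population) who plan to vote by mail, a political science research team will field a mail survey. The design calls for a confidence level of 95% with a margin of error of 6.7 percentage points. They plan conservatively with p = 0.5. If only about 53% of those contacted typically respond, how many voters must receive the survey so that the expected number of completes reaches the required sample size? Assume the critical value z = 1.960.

404

Completed interviews needed: n₀ = 1.960² × 0.2500 / 0.067² ≈ 213.95 → 214.
At a 53% response rate, contacts needed = 214 / 0.53 ≈ 403.77 → 404.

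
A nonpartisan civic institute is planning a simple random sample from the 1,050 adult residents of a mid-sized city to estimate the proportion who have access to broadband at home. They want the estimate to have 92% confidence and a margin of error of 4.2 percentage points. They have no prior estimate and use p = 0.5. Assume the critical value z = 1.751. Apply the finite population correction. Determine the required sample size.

Unadjusted: n₀ = 1.751² × 0.50 × 0.50 / 0.042² ≈ 434.52, so n₀ = 435.
Finite population correction with N = 1,050: n = n₀ / (1 + (n₀−1)/N) = 435 / (1 + 434/1050) = 435 / 1.4133 ≈ 307.78.
Rounding up, n = 308.

308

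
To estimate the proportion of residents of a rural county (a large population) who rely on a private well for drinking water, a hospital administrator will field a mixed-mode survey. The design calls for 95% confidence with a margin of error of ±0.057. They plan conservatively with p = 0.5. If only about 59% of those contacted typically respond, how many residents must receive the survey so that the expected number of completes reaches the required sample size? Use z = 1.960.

502

Completed interviews needed: n₀ = 1.960² × 0.2500 / 0.057² ≈ 295.60 → 296.
At a 59% response rate, contacts needed = 296 / 0.59 ≈ 501.69 → 502.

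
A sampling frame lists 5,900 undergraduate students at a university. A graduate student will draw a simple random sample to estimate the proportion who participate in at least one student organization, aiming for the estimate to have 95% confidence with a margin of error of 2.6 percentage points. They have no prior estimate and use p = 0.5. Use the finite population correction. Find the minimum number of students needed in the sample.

For 95% confidence, z = 1.96.
Unadjusted: n₀ = 1.96² × 0.50 × 0.50 / 0.026² ≈ 1420.71, so n₀ = 1421.
Finite population correction with N = 5,900: n = n₀ / (1 + (n₀−1)/N) = 1421 / (1 + 1420/5900) = 1421 / 1.2407 ≈ 1145.34.
Rounding up, n = 1146.

1146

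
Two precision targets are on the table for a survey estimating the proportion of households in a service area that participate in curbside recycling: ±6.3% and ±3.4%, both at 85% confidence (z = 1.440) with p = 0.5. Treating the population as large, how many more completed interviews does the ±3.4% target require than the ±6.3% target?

318

At ±6.3%: n = 1.440² × 0.2500 / 0.063² ≈ 130.61 → 131.
At ±3.4%: n = 1.440² × 0.2500 / 0.034² ≈ 448.44 → 449.
Additional respondents: 449 − 131 = 318.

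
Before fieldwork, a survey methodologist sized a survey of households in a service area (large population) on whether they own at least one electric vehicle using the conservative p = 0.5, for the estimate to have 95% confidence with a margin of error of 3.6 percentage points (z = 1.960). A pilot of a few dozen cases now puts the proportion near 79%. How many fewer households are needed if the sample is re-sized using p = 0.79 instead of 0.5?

250

Conservative (p = 0.5): n = 1.960² × 0.25 / 0.036² ≈ 741.05 → 742.
Using p = 0.79: p(1−p) = 0.1659, so n = 1.960² × 0.1659 / 0.036² ≈ 491.76 → 492.
Reduction: 742 − 492 = 250.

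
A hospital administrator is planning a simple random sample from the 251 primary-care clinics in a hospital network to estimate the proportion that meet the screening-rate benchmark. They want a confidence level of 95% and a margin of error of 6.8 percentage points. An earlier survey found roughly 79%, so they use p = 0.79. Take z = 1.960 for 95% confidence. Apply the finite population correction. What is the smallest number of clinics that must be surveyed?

Unadjusted: n₀ = 1.960² × 0.79 × 0.21 / 0.068² ≈ 137.83, so n₀ = 138.
Finite population correction with N = 251: n = n₀ / (1 + (n₀−1)/N) = 138 / (1 + 137/251) = 138 / 1.5458 ≈ 89.27.
Rounding up, n = 90.

90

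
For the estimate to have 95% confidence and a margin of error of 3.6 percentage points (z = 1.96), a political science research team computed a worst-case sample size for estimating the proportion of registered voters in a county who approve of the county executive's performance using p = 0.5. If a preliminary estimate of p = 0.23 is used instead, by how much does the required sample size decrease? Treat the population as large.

217

Conservative (p = 0.5): n = 1.96² × 0.25 / 0.036² ≈ 741.05 → 742.
Using p = 0.23: p(1−p) = 0.1771, so n = 1.96² × 0.1771 / 0.036² ≈ 524.96 → 525.
Reduction: 742 − 525 = 217.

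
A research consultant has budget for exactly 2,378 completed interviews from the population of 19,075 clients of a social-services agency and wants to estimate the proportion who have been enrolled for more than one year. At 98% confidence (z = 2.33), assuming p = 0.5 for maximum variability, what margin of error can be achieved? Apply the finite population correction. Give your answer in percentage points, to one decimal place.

2.2

Finite-population factor: (N−n)/(N−1) = (19075−2378)/(19075−1) = 0.8754.
SE(p̂) = √[p(1−p)/n · (N−n)/(N−1)] = √[0.2500/2378 × 0.8754] = 0.00959.
E = z × SE = 2.33 × 0.00959 = 0.02235 ≈ 2.2 percentage points.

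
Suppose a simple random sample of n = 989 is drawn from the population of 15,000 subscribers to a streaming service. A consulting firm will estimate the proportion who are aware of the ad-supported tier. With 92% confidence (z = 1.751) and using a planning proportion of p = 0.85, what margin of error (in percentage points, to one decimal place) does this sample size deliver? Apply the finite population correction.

Finite-population factor: (N−n)/(N−1) = (15000−989)/(15000−1) = 0.9341.
SE(p̂) = √[p(1−p)/n · (N−n)/(N−1)] = √[0.1275/989 × 0.9341] = 0.01097.
E = z × SE = 1.751 × 0.01097 = 0.01922 ≈ 1.9 percentage points.

1.9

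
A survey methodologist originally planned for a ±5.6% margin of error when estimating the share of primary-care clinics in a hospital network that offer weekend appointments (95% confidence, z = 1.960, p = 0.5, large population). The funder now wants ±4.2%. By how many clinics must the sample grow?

At ±5.6%: n = 1.960² × 0.2500 / 0.056² ≈ 306.25 → 307.
At ±4.2%: n = 1.960² × 0.2500 / 0.042² ≈ 544.44 → 545.
Additional respondents: 545 − 307 = 238.

238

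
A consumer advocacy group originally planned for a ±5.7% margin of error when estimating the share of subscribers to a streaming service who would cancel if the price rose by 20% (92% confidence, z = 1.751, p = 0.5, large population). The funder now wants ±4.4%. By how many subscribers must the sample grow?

At ±5.7%: n = 1.751² × 0.2500 / 0.057² ≈ 235.92 → 236.
At ±4.4%: n = 1.751² × 0.2500 / 0.044² ≈ 395.92 → 396.
Additional respondents: 396 − 236 = 160.

160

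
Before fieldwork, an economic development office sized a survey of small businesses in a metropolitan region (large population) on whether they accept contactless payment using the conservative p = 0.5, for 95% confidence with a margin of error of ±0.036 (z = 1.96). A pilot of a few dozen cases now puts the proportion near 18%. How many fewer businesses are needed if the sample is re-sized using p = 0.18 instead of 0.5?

304

Conservative (p = 0.5): n = 1.96² × 0.25 / 0.036² ≈ 741.05 → 742.
Using p = 0.18: p(1−p) = 0.1476, so n = 1.96² × 0.1476 / 0.036² ≈ 437.52 → 438.
Reduction: 742 − 438 = 304.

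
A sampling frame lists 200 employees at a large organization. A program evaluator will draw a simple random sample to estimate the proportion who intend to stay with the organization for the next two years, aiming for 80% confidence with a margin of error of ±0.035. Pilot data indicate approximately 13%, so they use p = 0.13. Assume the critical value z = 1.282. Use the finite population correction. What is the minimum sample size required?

Unadjusted: n₀ = 1.282² × 0.13 × 0.87 / 0.035² ≈ 151.74, so n₀ = 152.
Finite population correction with N = 200: n = n₀ / (1 + (n₀−1)/N) = 152 / (1 + 151/200) = 152 / 1.7550 ≈ 86.61.
Rounding up, n = 87.

87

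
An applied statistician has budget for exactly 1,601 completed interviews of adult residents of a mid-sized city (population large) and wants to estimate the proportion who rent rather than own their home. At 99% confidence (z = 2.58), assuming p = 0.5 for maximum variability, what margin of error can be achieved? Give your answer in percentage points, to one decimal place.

3.2

SE(p̂) = √[p(1−p)/n] = √[0.2500/1601] = 0.01250.
E = z × SE = 2.58 × 0.01250 = 0.03224, or 3.2 percentage points.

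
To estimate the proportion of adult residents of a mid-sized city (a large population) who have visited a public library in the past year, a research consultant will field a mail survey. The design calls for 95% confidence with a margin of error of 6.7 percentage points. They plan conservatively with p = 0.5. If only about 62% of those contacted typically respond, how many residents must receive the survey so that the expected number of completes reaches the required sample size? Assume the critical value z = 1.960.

346

Completed interviews needed: n₀ = 1.960² × 0.2500 / 0.067² ≈ 213.95 → 214.
At a 62% response rate, contacts needed = 214 / 0.62 ≈ 345.16 → 346.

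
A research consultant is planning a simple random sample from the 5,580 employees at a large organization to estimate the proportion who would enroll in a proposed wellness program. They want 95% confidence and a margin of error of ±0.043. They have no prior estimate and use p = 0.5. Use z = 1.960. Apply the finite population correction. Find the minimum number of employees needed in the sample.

476

Unadjusted: n₀ = 1.960² × 0.50 × 0.50 / 0.043² ≈ 519.42, so n₀ = 520.
Finite population correction with N = 5,580: n = n₀ / (1 + (n₀−1)/N) = 520 / (1 + 519/5580) = 520 / 1.0930 ≈ 475.75.
Rounding up, n = 476.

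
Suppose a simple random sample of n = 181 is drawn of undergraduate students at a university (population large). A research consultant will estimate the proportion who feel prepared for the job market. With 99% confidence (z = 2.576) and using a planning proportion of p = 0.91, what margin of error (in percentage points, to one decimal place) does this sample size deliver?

SE(p̂) = √[p(1−p)/n] = √[0.0819/181] = 0.02127.
E = z × SE = 2.576 × 0.02127 = 0.05480, or 5.5 percentage points.

5.5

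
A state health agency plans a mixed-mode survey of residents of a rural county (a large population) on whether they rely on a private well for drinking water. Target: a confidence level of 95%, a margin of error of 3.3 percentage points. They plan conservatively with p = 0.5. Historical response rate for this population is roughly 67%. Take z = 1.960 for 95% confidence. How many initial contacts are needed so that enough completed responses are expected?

Completed interviews needed: n₀ = 1.960² × 0.2500 / 0.033² ≈ 881.91 → 882.
At a 67% response rate, contacts needed = 882 / 0.67 ≈ 1316.42 → 1317.

1317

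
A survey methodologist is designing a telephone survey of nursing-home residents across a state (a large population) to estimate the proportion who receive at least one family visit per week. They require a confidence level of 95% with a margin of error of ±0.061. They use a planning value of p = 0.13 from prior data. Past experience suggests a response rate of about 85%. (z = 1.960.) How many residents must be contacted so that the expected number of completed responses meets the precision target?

Completed interviews needed: n₀ = 1.960² × 0.1131 / 0.061² ≈ 116.77 → 117.
At an 85% response rate, contacts needed = 117 / 0.85 ≈ 137.65 → 138.

138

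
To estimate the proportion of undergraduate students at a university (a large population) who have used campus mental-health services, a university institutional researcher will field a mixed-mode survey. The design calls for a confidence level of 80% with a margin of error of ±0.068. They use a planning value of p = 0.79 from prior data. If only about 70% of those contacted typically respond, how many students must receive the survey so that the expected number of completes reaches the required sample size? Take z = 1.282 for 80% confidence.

85

Completed interviews needed: n₀ = 1.282² × 0.1659 / 0.068² ≈ 58.97 → 59.
At a 70% response rate, contacts needed = 59 / 0.70 ≈ 84.29 → 85.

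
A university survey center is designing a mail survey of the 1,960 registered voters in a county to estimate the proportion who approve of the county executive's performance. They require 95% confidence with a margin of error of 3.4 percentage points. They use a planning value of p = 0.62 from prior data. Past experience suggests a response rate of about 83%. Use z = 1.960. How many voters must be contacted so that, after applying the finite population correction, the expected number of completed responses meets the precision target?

675

Completed interviews needed (unadjusted): n₀ = 1.960² × 0.2356 / 0.034² ≈ 782.94 → 783.
FPC for N = 1,960: n = 783 / (1 + 782/1960) = 783 / 1.3990 ≈ 559.69 → 560.
At an 83% response rate, contacts needed = 560 / 0.83 ≈ 674.70 → 675.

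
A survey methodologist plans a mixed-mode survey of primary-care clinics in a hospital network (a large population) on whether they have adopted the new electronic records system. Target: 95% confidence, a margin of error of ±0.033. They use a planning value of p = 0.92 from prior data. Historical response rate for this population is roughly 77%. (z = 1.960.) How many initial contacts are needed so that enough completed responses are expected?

338

Completed interviews needed: n₀ = 1.960² × 0.0736 / 0.033² ≈ 259.63 → 260.
At a 77% response rate, contacts needed = 260 / 0.77 ≈ 337.66 → 338.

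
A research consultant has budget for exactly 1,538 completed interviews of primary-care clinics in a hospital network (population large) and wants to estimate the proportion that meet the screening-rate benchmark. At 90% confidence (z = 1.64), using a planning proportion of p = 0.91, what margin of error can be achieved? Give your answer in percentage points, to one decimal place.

SE(p̂) = √[p(1−p)/n] = √[0.0819/1538] = 0.00730.
E = z × SE = 1.64 × 0.00730 = 0.01197, or 1.2 percentage points.

1.2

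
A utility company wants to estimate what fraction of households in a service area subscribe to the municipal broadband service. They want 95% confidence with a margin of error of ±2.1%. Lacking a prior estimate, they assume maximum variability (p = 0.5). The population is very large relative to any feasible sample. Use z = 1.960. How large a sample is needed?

With p = 0.5, p(1−p) = 0.25.
n = z²·p(1−p)/E² = 1.960² × 0.2500 / 0.021² = 3.8416 × 0.2500 / 0.000441 ≈ 2177.78.
Rounding up gives n = 2178.

2178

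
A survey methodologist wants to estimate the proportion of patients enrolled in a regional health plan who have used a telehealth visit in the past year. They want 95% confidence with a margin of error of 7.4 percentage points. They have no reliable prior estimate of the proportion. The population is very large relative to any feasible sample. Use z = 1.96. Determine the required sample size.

176

With no prior estimate, use p = 0.5, giving p(1−p) = 0.25.
n = z²·p(1−p)/E² = 1.96² × 0.2500 / 0.074² = 3.8416 × 0.2500 / 0.005476 ≈ 175.38.
Rounding up gives n = 176.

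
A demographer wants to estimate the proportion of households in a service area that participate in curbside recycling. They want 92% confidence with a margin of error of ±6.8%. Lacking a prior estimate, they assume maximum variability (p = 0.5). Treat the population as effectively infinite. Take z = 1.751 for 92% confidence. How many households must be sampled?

With p = 0.5, p(1−p) = 0.25.
n = z²·p(1−p)/E² = 1.751² × 0.2500 / 0.068² = 3.0660 × 0.2500 / 0.004624 ≈ 165.77.
Rounding up gives n = 166.

166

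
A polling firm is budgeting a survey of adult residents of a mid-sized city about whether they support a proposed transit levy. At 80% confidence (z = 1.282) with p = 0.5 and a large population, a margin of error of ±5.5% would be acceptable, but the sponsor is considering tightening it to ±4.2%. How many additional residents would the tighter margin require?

97

At ±5.5%: n = 1.282² × 0.2500 / 0.055² ≈ 135.83 → 136.
At ±4.2%: n = 1.282² × 0.2500 / 0.042² ≈ 232.93 → 233.
Additional respondents: 233 − 136 = 97.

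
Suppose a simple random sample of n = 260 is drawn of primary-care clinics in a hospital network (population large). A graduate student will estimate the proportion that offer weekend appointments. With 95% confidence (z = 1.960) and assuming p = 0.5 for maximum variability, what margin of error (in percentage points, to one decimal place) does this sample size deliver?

SE(p̂) = √[p(1−p)/n] = √[0.2500/260] = 0.03101.
E = z × SE = 1.960 × 0.03101 = 0.06078, or 6.1 percentage points.

6.1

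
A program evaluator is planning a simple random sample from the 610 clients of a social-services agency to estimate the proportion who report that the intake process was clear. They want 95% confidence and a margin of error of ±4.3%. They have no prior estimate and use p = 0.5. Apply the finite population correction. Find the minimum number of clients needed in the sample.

281

For 95% confidence, z = 1.960.
Unadjusted: n₀ = 1.960² × 0.50 × 0.50 / 0.043² ≈ 519.42, so n₀ = 520.
Finite population correction with N = 610: n = n₀ / (1 + (n₀−1)/N) = 520 / (1 + 519/610) = 520 / 1.8508 ≈ 280.96.
Rounding up, n = 281.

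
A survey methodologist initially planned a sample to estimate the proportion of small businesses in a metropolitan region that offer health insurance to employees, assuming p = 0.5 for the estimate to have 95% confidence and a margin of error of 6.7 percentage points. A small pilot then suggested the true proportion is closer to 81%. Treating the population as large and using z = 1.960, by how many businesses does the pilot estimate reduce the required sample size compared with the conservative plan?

Conservative (p = 0.5): n = 1.960² × 0.25 / 0.067² ≈ 213.95 → 214.
Using p = 0.81: p(1−p) = 0.1539, so n = 1.960² × 0.1539 / 0.067² ≈ 131.70 → 132.
Reduction: 214 − 132 = 82.

82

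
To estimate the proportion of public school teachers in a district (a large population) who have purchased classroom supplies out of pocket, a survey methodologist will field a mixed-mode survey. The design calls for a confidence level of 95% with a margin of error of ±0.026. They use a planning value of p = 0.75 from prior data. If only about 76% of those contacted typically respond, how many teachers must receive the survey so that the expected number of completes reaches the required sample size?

For 95% confidence, z = 1.96.
Completed interviews needed: n₀ = 1.96² × 0.1875 / 0.026² ≈ 1065.53 → 1066.
At a 76% response rate, contacts needed = 1066 / 0.76 ≈ 1402.63 → 1403.

1403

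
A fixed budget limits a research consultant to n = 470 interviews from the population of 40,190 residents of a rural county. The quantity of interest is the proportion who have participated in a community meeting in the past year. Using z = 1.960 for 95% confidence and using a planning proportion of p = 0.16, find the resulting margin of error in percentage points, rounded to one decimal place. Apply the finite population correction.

3.3

Finite-population factor: (N−n)/(N−1) = (40190−470)/(40190−1) = 0.9883.
SE(p̂) = √[p(1−p)/n · (N−n)/(N−1)] = √[0.1344/470 × 0.9883] = 0.01681.
E = z × SE = 1.960 × 0.01681 = 0.03295 ≈ 3.3 percentage points.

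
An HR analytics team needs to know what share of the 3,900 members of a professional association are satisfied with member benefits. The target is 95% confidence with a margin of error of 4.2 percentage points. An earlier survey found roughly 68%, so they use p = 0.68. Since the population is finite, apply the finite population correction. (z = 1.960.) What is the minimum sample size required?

423

Unadjusted: n₀ = 1.960² × 0.68 × 0.32 / 0.042² ≈ 473.88, so n₀ = 474.
Finite population correction with N = 3,900: n = n₀ / (1 + (n₀−1)/N) = 474 / (1 + 473/3900) = 474 / 1.1213 ≈ 422.73.
Rounding up, n = 423.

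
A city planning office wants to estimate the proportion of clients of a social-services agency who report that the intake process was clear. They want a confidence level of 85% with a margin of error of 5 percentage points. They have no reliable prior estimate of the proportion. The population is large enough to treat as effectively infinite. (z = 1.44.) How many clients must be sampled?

With no prior estimate, use p = 0.5, giving p(1−p) = 0.25.
n = z²·p(1−p)/E² = 1.44² × 0.2500 / 0.050² = 2.0736 × 0.2500 / 0.002500 ≈ 207.36.
Rounding up gives n = 208.

208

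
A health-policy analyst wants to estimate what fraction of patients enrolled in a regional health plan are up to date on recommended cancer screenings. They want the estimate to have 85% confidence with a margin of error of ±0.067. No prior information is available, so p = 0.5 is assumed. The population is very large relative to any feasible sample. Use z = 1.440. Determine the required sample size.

With p = 0.5, p(1−p) = 0.25.
n = z²·p(1−p)/E² = 1.440² × 0.2500 / 0.067² = 2.0736 × 0.2500 / 0.004489 ≈ 115.48.
Rounding up gives n = 116.

116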